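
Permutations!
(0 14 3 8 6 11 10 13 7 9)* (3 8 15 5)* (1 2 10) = (0 14 8 6 11 1 2 10 13 7 9)(3 15 5) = [14, 2, 10, 15, 4, 3, 11, 9, 6, 0, 13, 1, 12, 7, 8, 5]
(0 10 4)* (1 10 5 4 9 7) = (0 5 4)(1 10 9 7) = [5, 10, 2, 3, 0, 4, 6, 1, 8, 7, 9]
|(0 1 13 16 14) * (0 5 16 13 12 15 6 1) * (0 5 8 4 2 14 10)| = 4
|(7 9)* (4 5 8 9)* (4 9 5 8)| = |(4 8 5)(7 9)| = 6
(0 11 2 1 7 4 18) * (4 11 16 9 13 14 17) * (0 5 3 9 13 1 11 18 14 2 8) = [16, 7, 11, 9, 14, 3, 6, 18, 0, 1, 10, 8, 12, 2, 17, 15, 13, 4, 5] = (0 16 13 2 11 8)(1 7 18 5 3 9)(4 14 17)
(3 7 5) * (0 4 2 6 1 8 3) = [4, 8, 6, 7, 2, 0, 1, 5, 3] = (0 4 2 6 1 8 3 7 5)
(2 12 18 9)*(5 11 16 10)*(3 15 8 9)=(2 12 18 3 15 8 9)(5 11 16 10)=[0, 1, 12, 15, 4, 11, 6, 7, 9, 2, 5, 16, 18, 13, 14, 8, 10, 17, 3]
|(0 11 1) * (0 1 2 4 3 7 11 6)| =10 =|(0 6)(2 4 3 7 11)|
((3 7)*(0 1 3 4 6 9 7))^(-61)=((0 1 3)(4 6 9 7))^(-61)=(0 3 1)(4 7 9 6)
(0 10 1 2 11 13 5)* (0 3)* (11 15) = (0 10 1 2 15 11 13 5 3) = [10, 2, 15, 0, 4, 3, 6, 7, 8, 9, 1, 13, 12, 5, 14, 11]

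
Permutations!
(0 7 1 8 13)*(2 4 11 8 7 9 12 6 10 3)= [9, 7, 4, 2, 11, 5, 10, 1, 13, 12, 3, 8, 6, 0]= (0 9 12 6 10 3 2 4 11 8 13)(1 7)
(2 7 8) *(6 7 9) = (2 9 6 7 8) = [0, 1, 9, 3, 4, 5, 7, 8, 2, 6]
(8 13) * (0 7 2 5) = (0 7 2 5)(8 13) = [7, 1, 5, 3, 4, 0, 6, 2, 13, 9, 10, 11, 12, 8]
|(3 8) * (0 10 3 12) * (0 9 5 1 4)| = |(0 10 3 8 12 9 5 1 4)| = 9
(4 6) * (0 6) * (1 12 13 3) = (0 6 4)(1 12 13 3) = [6, 12, 2, 1, 0, 5, 4, 7, 8, 9, 10, 11, 13, 3]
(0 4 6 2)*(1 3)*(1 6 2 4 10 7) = (0 10 7 1 3 6 4 2) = [10, 3, 0, 6, 2, 5, 4, 1, 8, 9, 7]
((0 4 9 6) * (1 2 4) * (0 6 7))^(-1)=(0 7 9 4 2 1)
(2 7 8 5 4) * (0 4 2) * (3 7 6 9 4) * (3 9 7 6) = (0 9 4)(2 3 6 7 8 5) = [9, 1, 3, 6, 0, 2, 7, 8, 5, 4]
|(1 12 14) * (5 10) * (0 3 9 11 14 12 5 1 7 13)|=21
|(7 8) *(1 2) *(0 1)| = 6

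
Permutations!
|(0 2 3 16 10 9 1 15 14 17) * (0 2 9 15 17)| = |(0 9 1 17 2 3 16 10 15 14)| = 10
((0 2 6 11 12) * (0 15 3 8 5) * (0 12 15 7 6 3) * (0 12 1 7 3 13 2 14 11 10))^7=(0 5 11 7 12 10 8 14 1 15 6 3)(2 13)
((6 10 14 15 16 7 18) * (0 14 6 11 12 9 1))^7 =(0 12 7 14 9 18 15 1 11 16)(6 10)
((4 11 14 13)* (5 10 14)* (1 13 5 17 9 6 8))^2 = ((1 13 4 11 17 9 6 8)(5 10 14))^2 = (1 4 17 6)(5 14 10)(8 13 11 9)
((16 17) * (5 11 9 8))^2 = ((5 11 9 8)(16 17))^2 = (17)(5 9)(8 11)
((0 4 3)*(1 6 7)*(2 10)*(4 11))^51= (0 3 4 11)(2 10)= ((0 11 4 3)(1 6 7)(2 10))^51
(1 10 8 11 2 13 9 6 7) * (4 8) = [0, 10, 13, 3, 8, 5, 7, 1, 11, 6, 4, 2, 12, 9] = (1 10 4 8 11 2 13 9 6 7)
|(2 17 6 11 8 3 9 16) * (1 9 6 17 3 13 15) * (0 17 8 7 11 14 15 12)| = |(0 17 8 13 12)(1 9 16 2 3 6 14 15)(7 11)| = 40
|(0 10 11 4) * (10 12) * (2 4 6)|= 7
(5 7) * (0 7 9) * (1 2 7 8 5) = (0 8 5 9)(1 2 7) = [8, 2, 7, 3, 4, 9, 6, 1, 5, 0]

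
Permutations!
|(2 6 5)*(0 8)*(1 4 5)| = 10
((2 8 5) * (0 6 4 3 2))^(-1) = (0 5 8 2 3 4 6)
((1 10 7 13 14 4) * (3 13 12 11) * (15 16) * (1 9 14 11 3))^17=(1 12 11 7 13 10 3)(4 14 9)(15 16)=((1 10 7 12 3 13 11)(4 9 14)(15 16))^17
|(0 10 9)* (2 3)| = |(0 10 9)(2 3)| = 6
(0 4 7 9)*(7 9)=(0 4 9)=[4, 1, 2, 3, 9, 5, 6, 7, 8, 0]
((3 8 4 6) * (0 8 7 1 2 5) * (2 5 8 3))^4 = ((0 3 7 1 5)(2 8 4 6))^4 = (8)(0 5 1 7 3)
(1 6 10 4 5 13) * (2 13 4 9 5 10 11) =(1 6 11 2 13)(4 10 9 5) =[0, 6, 13, 3, 10, 4, 11, 7, 8, 5, 9, 2, 12, 1]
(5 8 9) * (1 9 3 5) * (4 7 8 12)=[0, 9, 2, 5, 7, 12, 6, 8, 3, 1, 10, 11, 4]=(1 9)(3 5 12 4 7 8)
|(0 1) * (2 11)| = |(0 1)(2 11)| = 2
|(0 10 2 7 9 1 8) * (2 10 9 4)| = |(10)(0 9 1 8)(2 7 4)| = 12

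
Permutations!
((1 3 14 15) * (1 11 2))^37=((1 3 14 15 11 2))^37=(1 3 14 15 11 2)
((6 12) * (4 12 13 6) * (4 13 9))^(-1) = (4 9 6 13 12)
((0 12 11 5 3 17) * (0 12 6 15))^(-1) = ((0 6 15)(3 17 12 11 5))^(-1) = (0 15 6)(3 5 11 12 17)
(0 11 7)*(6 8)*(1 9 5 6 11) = [1, 9, 2, 3, 4, 6, 8, 0, 11, 5, 10, 7] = (0 1 9 5 6 8 11 7)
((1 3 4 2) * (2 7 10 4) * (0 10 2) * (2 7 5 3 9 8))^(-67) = ((0 10 4 5 3)(1 9 8 2))^(-67) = (0 5 10 3 4)(1 9 8 2)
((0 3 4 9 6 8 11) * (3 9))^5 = ((0 9 6 8 11)(3 4))^5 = (11)(3 4)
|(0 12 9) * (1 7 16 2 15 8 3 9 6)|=11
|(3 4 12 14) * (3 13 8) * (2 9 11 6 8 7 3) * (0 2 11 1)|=|(0 2 9 1)(3 4 12 14 13 7)(6 8 11)|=12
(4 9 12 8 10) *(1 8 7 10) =(1 8)(4 9 12 7 10) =[0, 8, 2, 3, 9, 5, 6, 10, 1, 12, 4, 11, 7]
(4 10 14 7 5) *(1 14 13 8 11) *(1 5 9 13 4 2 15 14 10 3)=(1 10 4 3)(2 15 14 7 9 13 8 11 5)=[0, 10, 15, 1, 3, 2, 6, 9, 11, 13, 4, 5, 12, 8, 7, 14]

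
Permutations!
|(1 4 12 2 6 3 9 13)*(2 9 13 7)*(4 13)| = 14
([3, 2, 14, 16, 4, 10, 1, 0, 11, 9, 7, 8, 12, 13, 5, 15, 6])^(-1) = (0 7 10 5 14 2 1 6 16 3)(8 11)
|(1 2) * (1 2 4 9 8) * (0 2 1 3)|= 7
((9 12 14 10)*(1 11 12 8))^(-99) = (1 8 9 10 14 12 11)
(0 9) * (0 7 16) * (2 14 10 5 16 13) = (0 9 7 13 2 14 10 5 16) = [9, 1, 14, 3, 4, 16, 6, 13, 8, 7, 5, 11, 12, 2, 10, 15, 0]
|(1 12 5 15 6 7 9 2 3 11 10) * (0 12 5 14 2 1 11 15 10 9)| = |(0 12 14 2 3 15 6 7)(1 5 10 11 9)| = 40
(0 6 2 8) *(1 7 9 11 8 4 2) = (0 6 1 7 9 11 8)(2 4) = [6, 7, 4, 3, 2, 5, 1, 9, 0, 11, 10, 8]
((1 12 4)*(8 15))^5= (1 4 12)(8 15)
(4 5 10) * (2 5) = (2 5 10 4) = [0, 1, 5, 3, 2, 10, 6, 7, 8, 9, 4]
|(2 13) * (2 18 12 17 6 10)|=|(2 13 18 12 17 6 10)|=7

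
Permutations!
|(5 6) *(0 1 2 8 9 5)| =7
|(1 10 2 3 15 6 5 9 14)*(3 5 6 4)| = 6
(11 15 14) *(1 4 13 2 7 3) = (1 4 13 2 7 3)(11 15 14) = [0, 4, 7, 1, 13, 5, 6, 3, 8, 9, 10, 15, 12, 2, 11, 14]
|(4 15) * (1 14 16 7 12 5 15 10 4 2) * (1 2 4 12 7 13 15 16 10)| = 9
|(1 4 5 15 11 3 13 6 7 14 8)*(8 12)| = 12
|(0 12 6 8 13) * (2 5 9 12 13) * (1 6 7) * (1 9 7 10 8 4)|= |(0 13)(1 6 4)(2 5 7 9 12 10 8)|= 42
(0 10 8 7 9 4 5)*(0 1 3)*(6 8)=[10, 3, 2, 0, 5, 1, 8, 9, 7, 4, 6]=(0 10 6 8 7 9 4 5 1 3)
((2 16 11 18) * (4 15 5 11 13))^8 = ((2 16 13 4 15 5 11 18))^8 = (18)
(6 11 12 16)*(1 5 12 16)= (1 5 12)(6 11 16)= [0, 5, 2, 3, 4, 12, 11, 7, 8, 9, 10, 16, 1, 13, 14, 15, 6]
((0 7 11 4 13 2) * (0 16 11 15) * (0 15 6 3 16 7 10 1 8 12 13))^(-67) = ((0 10 1 8 12 13 2 7 6 3 16 11 4))^(-67) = (0 11 3 7 13 8 10 4 16 6 2 12 1)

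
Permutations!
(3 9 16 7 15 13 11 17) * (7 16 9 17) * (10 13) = (3 17)(7 15 10 13 11) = [0, 1, 2, 17, 4, 5, 6, 15, 8, 9, 13, 7, 12, 11, 14, 10, 16, 3]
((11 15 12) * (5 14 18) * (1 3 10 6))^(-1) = (1 6 10 3)(5 18 14)(11 12 15)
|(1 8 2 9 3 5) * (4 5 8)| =12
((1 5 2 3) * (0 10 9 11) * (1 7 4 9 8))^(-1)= (0 11 9 4 7 3 2 5 1 8 10)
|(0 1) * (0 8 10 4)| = 5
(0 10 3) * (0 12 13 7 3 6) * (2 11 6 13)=(0 10 13 7 3 12 2 11 6)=[10, 1, 11, 12, 4, 5, 0, 3, 8, 9, 13, 6, 2, 7]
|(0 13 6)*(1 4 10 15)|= 12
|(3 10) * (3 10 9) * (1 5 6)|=6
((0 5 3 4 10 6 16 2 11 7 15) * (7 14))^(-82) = (0 3 10 16 11 7)(2 14 15 5 4 6)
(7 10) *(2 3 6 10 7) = (2 3 6 10) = [0, 1, 3, 6, 4, 5, 10, 7, 8, 9, 2]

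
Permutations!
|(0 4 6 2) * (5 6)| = |(0 4 5 6 2)| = 5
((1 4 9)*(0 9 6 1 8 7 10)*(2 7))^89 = ((0 9 8 2 7 10)(1 4 6))^89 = (0 10 7 2 8 9)(1 6 4)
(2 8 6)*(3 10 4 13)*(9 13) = [0, 1, 8, 10, 9, 5, 2, 7, 6, 13, 4, 11, 12, 3] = (2 8 6)(3 10 4 9 13)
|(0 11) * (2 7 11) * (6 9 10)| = |(0 2 7 11)(6 9 10)| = 12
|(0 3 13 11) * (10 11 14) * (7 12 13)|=|(0 3 7 12 13 14 10 11)|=8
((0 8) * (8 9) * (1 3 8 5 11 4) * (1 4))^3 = ((0 9 5 11 1 3 8))^3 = (0 11 8 5 3 9 1)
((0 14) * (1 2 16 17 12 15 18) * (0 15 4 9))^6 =(0 16 14 17 15 12 18 4 1 9 2)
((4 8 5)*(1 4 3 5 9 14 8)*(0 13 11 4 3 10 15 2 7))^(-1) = ((0 13 11 4 1 3 5 10 15 2 7)(8 9 14))^(-1) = (0 7 2 15 10 5 3 1 4 11 13)(8 14 9)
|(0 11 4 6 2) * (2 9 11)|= 4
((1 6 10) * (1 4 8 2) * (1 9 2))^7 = ((1 6 10 4 8)(2 9))^7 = (1 10 8 6 4)(2 9)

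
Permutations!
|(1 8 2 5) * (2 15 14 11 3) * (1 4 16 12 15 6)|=9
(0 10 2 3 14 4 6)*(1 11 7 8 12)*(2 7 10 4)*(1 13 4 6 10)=(0 6)(1 11)(2 3 14)(4 10 7 8 12 13)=[6, 11, 3, 14, 10, 5, 0, 8, 12, 9, 7, 1, 13, 4, 2]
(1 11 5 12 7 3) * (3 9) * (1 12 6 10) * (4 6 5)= (1 11 4 6 10)(3 12 7 9)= [0, 11, 2, 12, 6, 5, 10, 9, 8, 3, 1, 4, 7]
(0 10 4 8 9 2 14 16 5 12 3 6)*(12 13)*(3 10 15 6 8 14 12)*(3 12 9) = (0 15 6)(2 9)(3 8)(4 14 16 5 13 12 10) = [15, 1, 9, 8, 14, 13, 0, 7, 3, 2, 4, 11, 10, 12, 16, 6, 5]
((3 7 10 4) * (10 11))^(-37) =(3 10 7 4 11)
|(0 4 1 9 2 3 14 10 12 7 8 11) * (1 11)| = 9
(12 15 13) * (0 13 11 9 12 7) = (0 13 7)(9 12 15 11) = [13, 1, 2, 3, 4, 5, 6, 0, 8, 12, 10, 9, 15, 7, 14, 11]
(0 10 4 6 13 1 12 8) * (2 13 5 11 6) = (0 10 4 2 13 1 12 8)(5 11 6) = [10, 12, 13, 3, 2, 11, 5, 7, 0, 9, 4, 6, 8, 1]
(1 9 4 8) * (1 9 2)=(1 2)(4 8 9)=[0, 2, 1, 3, 8, 5, 6, 7, 9, 4]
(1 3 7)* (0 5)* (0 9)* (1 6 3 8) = (0 5 9)(1 8)(3 7 6) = [5, 8, 2, 7, 4, 9, 3, 6, 1, 0]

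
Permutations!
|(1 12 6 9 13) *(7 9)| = 6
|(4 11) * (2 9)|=|(2 9)(4 11)|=2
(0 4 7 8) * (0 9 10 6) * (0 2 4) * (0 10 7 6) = [10, 1, 4, 3, 6, 5, 2, 8, 9, 7, 0] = (0 10)(2 4 6)(7 8 9)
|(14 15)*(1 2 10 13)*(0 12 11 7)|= 4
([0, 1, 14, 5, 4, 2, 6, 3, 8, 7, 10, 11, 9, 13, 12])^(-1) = (2 5 3 7 9 12 14)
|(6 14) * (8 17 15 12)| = 4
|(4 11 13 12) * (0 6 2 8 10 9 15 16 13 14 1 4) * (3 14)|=10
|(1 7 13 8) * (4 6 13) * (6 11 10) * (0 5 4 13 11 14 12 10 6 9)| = |(0 5 4 14 12 10 9)(1 7 13 8)(6 11)| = 28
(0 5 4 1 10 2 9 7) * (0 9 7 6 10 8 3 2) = (0 5 4 1 8 3 2 7 9 6 10) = [5, 8, 7, 2, 1, 4, 10, 9, 3, 6, 0]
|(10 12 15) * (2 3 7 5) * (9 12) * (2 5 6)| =4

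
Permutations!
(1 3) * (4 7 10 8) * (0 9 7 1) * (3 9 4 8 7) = (0 4 1 9 3)(7 10) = [4, 9, 2, 0, 1, 5, 6, 10, 8, 3, 7]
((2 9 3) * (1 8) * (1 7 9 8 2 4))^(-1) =(1 4 3 9 7 8 2)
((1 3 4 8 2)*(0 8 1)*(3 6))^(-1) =(0 2 8)(1 4 3 6)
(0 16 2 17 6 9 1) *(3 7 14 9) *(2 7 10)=(0 16 7 14 9 1)(2 17 6 3 10)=[16, 0, 17, 10, 4, 5, 3, 14, 8, 1, 2, 11, 12, 13, 9, 15, 7, 6]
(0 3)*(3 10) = [10, 1, 2, 0, 4, 5, 6, 7, 8, 9, 3] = (0 10 3)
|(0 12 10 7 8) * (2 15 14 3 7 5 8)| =|(0 12 10 5 8)(2 15 14 3 7)| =5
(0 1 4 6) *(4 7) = [1, 7, 2, 3, 6, 5, 0, 4] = (0 1 7 4 6)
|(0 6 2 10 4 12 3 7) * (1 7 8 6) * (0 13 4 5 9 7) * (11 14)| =22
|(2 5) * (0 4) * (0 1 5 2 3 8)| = 6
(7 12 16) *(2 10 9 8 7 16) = (16)(2 10 9 8 7 12) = [0, 1, 10, 3, 4, 5, 6, 12, 7, 8, 9, 11, 2, 13, 14, 15, 16]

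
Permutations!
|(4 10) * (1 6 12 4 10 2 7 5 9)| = 8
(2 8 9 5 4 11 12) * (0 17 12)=(0 17 12 2 8 9 5 4 11)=[17, 1, 8, 3, 11, 4, 6, 7, 9, 5, 10, 0, 2, 13, 14, 15, 16, 12]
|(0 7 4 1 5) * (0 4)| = 6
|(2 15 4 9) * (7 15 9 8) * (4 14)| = 10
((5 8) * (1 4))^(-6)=((1 4)(5 8))^(-6)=(8)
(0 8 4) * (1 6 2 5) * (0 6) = (0 8 4 6 2 5 1) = [8, 0, 5, 3, 6, 1, 2, 7, 4]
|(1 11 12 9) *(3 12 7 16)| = |(1 11 7 16 3 12 9)| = 7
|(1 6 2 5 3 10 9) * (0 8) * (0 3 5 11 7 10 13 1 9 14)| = 11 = |(0 8 3 13 1 6 2 11 7 10 14)|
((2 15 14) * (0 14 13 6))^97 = (0 14 2 15 13 6)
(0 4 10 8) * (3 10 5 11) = (0 4 5 11 3 10 8) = [4, 1, 2, 10, 5, 11, 6, 7, 0, 9, 8, 3]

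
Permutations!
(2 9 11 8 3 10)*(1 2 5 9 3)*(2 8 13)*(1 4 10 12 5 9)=(1 8 4 10 9 11 13 2 3 12 5)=[0, 8, 3, 12, 10, 1, 6, 7, 4, 11, 9, 13, 5, 2]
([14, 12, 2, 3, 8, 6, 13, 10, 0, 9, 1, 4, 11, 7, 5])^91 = (0 1 5 11 13 8 10 14 12 6 4 7)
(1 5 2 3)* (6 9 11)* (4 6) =[0, 5, 3, 1, 6, 2, 9, 7, 8, 11, 10, 4] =(1 5 2 3)(4 6 9 11)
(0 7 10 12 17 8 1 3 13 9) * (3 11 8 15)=(0 7 10 12 17 15 3 13 9)(1 11 8)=[7, 11, 2, 13, 4, 5, 6, 10, 1, 0, 12, 8, 17, 9, 14, 3, 16, 15]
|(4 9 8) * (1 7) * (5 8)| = 4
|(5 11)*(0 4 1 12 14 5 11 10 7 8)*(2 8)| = |(0 4 1 12 14 5 10 7 2 8)| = 10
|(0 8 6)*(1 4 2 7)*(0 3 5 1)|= 9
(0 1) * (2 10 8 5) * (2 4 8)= [1, 0, 10, 3, 8, 4, 6, 7, 5, 9, 2]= (0 1)(2 10)(4 8 5)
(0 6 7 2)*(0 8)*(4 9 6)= (0 4 9 6 7 2 8)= [4, 1, 8, 3, 9, 5, 7, 2, 0, 6]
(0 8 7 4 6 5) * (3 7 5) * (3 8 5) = (0 5)(3 7 4 6 8) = [5, 1, 2, 7, 6, 0, 8, 4, 3]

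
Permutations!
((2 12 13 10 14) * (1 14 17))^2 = ((1 14 2 12 13 10 17))^2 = (1 2 13 17 14 12 10)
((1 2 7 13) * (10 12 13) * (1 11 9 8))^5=(1 13 2 11 7 9 10 8 12)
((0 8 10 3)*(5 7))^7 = (0 3 10 8)(5 7)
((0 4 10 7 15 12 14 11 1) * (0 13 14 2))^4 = ((0 4 10 7 15 12 2)(1 13 14 11))^4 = (0 15 4 12 10 2 7)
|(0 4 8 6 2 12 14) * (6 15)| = 8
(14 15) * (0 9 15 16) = (0 9 15 14 16) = [9, 1, 2, 3, 4, 5, 6, 7, 8, 15, 10, 11, 12, 13, 16, 14, 0]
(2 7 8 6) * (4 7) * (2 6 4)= (4 7 8)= [0, 1, 2, 3, 7, 5, 6, 8, 4]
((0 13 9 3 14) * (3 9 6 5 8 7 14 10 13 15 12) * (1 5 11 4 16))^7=(0 11 14 6 7 13 8 10 5 3 1 12 16 15 4)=((0 15 12 3 10 13 6 11 4 16 1 5 8 7 14))^7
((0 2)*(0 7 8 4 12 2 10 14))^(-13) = (0 14 10)(2 8 12 7 4)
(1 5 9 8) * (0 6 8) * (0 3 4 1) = (0 6 8)(1 5 9 3 4) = [6, 5, 2, 4, 1, 9, 8, 7, 0, 3]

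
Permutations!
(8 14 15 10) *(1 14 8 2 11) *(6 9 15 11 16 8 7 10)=(1 14 11)(2 16 8 7 10)(6 9 15)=[0, 14, 16, 3, 4, 5, 9, 10, 7, 15, 2, 1, 12, 13, 11, 6, 8]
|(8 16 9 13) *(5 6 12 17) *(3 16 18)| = 12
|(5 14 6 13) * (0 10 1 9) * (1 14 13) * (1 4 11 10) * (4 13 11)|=6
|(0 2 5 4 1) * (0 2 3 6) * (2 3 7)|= 8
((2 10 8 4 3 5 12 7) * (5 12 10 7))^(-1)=((2 7)(3 12 5 10 8 4))^(-1)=(2 7)(3 4 8 10 5 12)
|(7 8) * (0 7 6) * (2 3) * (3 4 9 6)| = 8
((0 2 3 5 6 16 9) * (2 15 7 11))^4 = (0 2 16 7 5)(3 9 11 6 15)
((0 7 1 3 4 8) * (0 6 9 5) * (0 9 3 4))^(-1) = (0 3 6 8 4 1 7)(5 9)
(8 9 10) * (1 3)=[0, 3, 2, 1, 4, 5, 6, 7, 9, 10, 8]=(1 3)(8 9 10)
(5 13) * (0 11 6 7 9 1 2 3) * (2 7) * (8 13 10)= (0 11 6 2 3)(1 7 9)(5 10 8 13)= [11, 7, 3, 0, 4, 10, 2, 9, 13, 1, 8, 6, 12, 5]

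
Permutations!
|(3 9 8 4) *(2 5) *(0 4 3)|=6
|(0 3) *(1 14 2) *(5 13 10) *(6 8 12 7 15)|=30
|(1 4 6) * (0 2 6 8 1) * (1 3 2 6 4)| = 4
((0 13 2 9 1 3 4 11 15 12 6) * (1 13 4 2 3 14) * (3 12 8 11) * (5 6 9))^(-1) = (0 6 5 2 3 4)(1 14)(8 15 11)(9 12 13)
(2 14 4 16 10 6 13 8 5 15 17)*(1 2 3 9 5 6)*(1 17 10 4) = (1 2 14)(3 9 5 15 10 17)(4 16)(6 13 8) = [0, 2, 14, 9, 16, 15, 13, 7, 6, 5, 17, 11, 12, 8, 1, 10, 4, 3]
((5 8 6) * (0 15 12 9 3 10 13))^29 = (0 15 12 9 3 10 13)(5 6 8)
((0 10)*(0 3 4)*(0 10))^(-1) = (3 10 4)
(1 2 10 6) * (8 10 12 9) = (1 2 12 9 8 10 6) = [0, 2, 12, 3, 4, 5, 1, 7, 10, 8, 6, 11, 9]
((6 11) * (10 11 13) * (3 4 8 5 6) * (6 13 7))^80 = ((3 4 8 5 13 10 11)(6 7))^80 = (3 5 11 8 10 4 13)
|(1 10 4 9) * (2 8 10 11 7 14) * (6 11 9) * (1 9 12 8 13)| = |(1 12 8 10 4 6 11 7 14 2 13)| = 11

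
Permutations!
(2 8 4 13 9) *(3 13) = (2 8 4 3 13 9) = [0, 1, 8, 13, 3, 5, 6, 7, 4, 2, 10, 11, 12, 9]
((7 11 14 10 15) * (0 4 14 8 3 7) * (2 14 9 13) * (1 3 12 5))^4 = (0 2)(1 8 3 12 7 5 11)(4 14)(9 10)(13 15)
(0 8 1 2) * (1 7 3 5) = (0 8 7 3 5 1 2) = [8, 2, 0, 5, 4, 1, 6, 3, 7]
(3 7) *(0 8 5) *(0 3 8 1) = (0 1)(3 7 8 5) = [1, 0, 2, 7, 4, 3, 6, 8, 5]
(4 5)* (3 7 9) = (3 7 9)(4 5) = [0, 1, 2, 7, 5, 4, 6, 9, 8, 3]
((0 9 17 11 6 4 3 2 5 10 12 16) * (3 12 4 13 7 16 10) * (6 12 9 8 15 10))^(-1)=(0 16 7 13 6 12 11 17 9 4 10 15 8)(2 3 5)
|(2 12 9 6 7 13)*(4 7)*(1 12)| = 8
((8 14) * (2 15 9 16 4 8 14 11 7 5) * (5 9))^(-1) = (2 5 15)(4 16 9 7 11 8)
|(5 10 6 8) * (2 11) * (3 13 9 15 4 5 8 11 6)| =21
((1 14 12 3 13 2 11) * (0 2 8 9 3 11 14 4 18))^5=((0 2 14 12 11 1 4 18)(3 13 8 9))^5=(0 1 14 18 11 2 4 12)(3 13 8 9)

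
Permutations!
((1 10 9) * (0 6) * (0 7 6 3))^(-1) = ((0 3)(1 10 9)(6 7))^(-1) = (0 3)(1 9 10)(6 7)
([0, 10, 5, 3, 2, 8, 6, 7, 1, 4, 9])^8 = [0, 10, 5, 3, 2, 8, 6, 7, 1, 4, 9]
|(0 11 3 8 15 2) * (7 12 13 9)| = 12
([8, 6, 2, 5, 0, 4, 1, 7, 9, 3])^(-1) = [4, 6, 2, 9, 5, 3, 1, 7, 0, 8]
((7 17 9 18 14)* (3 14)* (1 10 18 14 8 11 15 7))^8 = (1 17 11 18 14 7 8 10 9 15 3)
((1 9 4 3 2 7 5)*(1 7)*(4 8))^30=(9)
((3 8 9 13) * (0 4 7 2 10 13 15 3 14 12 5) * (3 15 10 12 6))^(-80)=(15)(0 12 7)(2 4 5)(3 13 8 14 9 6 10)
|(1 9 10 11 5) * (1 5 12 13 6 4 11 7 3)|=5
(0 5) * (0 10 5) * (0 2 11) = (0 2 11)(5 10) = [2, 1, 11, 3, 4, 10, 6, 7, 8, 9, 5, 0]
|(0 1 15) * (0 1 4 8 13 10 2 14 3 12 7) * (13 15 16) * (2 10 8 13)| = |(0 4 13 8 15 1 16 2 14 3 12 7)| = 12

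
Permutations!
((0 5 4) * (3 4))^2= ((0 5 3 4))^2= (0 3)(4 5)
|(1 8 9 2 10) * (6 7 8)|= 7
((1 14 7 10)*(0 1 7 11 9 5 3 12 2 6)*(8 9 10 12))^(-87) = ((0 1 14 11 10 7 12 2 6)(3 8 9 5))^(-87) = (0 11 12)(1 10 2)(3 8 9 5)(6 14 7)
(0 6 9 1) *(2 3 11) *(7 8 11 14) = [6, 0, 3, 14, 4, 5, 9, 8, 11, 1, 10, 2, 12, 13, 7] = (0 6 9 1)(2 3 14 7 8 11)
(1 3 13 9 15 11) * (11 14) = (1 3 13 9 15 14 11) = [0, 3, 2, 13, 4, 5, 6, 7, 8, 15, 10, 1, 12, 9, 11, 14]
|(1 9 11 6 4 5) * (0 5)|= 7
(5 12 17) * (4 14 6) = [0, 1, 2, 3, 14, 12, 4, 7, 8, 9, 10, 11, 17, 13, 6, 15, 16, 5] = (4 14 6)(5 12 17)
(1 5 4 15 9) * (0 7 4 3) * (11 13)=(0 7 4 15 9 1 5 3)(11 13)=[7, 5, 2, 0, 15, 3, 6, 4, 8, 1, 10, 13, 12, 11, 14, 9]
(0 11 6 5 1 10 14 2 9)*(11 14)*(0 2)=[14, 10, 9, 3, 4, 1, 5, 7, 8, 2, 11, 6, 12, 13, 0]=(0 14)(1 10 11 6 5)(2 9)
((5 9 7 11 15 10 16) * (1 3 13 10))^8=((1 3 13 10 16 5 9 7 11 15))^8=(1 11 9 16 13)(3 15 7 5 10)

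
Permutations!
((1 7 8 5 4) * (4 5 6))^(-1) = ((1 7 8 6 4))^(-1) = (1 4 6 8 7)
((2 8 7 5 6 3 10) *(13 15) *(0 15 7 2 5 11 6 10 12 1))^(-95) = (0 11 1 7 12 13 3 15 6)(2 8)(5 10)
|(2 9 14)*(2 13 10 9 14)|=|(2 14 13 10 9)|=5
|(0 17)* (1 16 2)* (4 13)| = 6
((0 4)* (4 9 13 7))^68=((0 9 13 7 4))^68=(0 7 9 4 13)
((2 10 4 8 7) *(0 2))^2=(0 10 8)(2 4 7)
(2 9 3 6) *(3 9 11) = (2 11 3 6) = [0, 1, 11, 6, 4, 5, 2, 7, 8, 9, 10, 3]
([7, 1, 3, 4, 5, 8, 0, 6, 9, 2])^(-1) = (0 6 7)(2 9 8 5 4 3)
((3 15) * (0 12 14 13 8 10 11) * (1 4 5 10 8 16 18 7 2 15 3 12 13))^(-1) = (0 11 10 5 4 1 14 12 15 2 7 18 16 13)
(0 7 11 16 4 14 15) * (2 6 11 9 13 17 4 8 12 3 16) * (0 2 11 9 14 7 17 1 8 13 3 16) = (0 17 4 7 14 15 2 6 9 3)(1 8 12 16 13) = [17, 8, 6, 0, 7, 5, 9, 14, 12, 3, 10, 11, 16, 1, 15, 2, 13, 4]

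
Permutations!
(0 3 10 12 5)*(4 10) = (0 3 4 10 12 5) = [3, 1, 2, 4, 10, 0, 6, 7, 8, 9, 12, 11, 5]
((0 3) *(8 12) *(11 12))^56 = ((0 3)(8 11 12))^56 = (8 12 11)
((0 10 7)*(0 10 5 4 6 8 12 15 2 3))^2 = ((0 5 4 6 8 12 15 2 3)(7 10))^2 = (0 4 8 15 3 5 6 12 2)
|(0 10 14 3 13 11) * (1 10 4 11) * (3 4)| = 8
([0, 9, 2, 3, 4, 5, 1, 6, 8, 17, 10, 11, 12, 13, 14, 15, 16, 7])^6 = (1 9 17 7 6)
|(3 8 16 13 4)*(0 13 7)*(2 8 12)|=|(0 13 4 3 12 2 8 16 7)|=9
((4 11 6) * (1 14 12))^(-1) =((1 14 12)(4 11 6))^(-1) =(1 12 14)(4 6 11)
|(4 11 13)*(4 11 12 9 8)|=4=|(4 12 9 8)(11 13)|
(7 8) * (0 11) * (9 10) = (0 11)(7 8)(9 10) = [11, 1, 2, 3, 4, 5, 6, 8, 7, 10, 9, 0]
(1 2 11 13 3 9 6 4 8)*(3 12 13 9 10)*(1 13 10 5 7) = (1 2 11 9 6 4 8 13 12 10 3 5 7) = [0, 2, 11, 5, 8, 7, 4, 1, 13, 6, 3, 9, 10, 12]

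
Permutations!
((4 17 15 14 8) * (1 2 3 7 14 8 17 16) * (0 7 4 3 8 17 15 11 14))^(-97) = ((0 7)(1 2 8 3 4 16)(11 14 15 17))^(-97) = (0 7)(1 16 4 3 8 2)(11 17 15 14)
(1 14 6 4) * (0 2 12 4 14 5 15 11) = (0 2 12 4 1 5 15 11)(6 14) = [2, 5, 12, 3, 1, 15, 14, 7, 8, 9, 10, 0, 4, 13, 6, 11]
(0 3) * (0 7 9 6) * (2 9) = (0 3 7 2 9 6) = [3, 1, 9, 7, 4, 5, 0, 2, 8, 6]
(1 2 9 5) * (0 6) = (0 6)(1 2 9 5) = [6, 2, 9, 3, 4, 1, 0, 7, 8, 5]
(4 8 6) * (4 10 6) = (4 8)(6 10) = [0, 1, 2, 3, 8, 5, 10, 7, 4, 9, 6]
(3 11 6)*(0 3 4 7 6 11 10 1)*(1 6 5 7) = (11)(0 3 10 6 4 1)(5 7) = [3, 0, 2, 10, 1, 7, 4, 5, 8, 9, 6, 11]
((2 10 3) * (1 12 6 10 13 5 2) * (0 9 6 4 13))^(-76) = ((0 9 6 10 3 1 12 4 13 5 2))^(-76) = (0 9 6 10 3 1 12 4 13 5 2)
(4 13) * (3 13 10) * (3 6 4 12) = (3 13 12)(4 10 6) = [0, 1, 2, 13, 10, 5, 4, 7, 8, 9, 6, 11, 3, 12]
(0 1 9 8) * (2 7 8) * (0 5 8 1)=[0, 9, 7, 3, 4, 8, 6, 1, 5, 2]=(1 9 2 7)(5 8)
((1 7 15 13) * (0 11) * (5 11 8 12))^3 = (0 5 8 11 12)(1 13 15 7)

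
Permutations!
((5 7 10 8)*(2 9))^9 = ((2 9)(5 7 10 8))^9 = (2 9)(5 7 10 8)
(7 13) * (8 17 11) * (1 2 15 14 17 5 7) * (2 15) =(1 15 14 17 11 8 5 7 13) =[0, 15, 2, 3, 4, 7, 6, 13, 5, 9, 10, 8, 12, 1, 17, 14, 16, 11]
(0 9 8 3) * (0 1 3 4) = (0 9 8 4)(1 3) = [9, 3, 2, 1, 0, 5, 6, 7, 4, 8]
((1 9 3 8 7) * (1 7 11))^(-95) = ((1 9 3 8 11))^(-95) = (11)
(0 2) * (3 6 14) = (0 2)(3 6 14) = [2, 1, 0, 6, 4, 5, 14, 7, 8, 9, 10, 11, 12, 13, 3]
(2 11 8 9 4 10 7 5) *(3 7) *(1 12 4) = (1 12 4 10 3 7 5 2 11 8 9) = [0, 12, 11, 7, 10, 2, 6, 5, 9, 1, 3, 8, 4]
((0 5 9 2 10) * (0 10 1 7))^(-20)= ((10)(0 5 9 2 1 7))^(-20)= (10)(0 1 9)(2 5 7)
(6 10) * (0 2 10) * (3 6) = (0 2 10 3 6) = [2, 1, 10, 6, 4, 5, 0, 7, 8, 9, 3]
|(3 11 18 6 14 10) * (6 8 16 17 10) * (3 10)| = |(3 11 18 8 16 17)(6 14)| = 6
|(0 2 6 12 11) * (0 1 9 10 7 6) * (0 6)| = 9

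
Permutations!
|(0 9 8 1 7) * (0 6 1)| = |(0 9 8)(1 7 6)| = 3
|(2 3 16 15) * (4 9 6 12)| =|(2 3 16 15)(4 9 6 12)| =4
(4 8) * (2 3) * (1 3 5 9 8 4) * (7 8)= (1 3 2 5 9 7 8)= [0, 3, 5, 2, 4, 9, 6, 8, 1, 7]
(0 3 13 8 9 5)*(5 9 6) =(0 3 13 8 6 5) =[3, 1, 2, 13, 4, 0, 5, 7, 6, 9, 10, 11, 12, 8]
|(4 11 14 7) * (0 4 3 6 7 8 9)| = 6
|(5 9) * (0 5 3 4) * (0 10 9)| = 4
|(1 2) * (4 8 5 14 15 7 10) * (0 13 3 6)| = |(0 13 3 6)(1 2)(4 8 5 14 15 7 10)| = 28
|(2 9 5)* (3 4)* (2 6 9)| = |(3 4)(5 6 9)| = 6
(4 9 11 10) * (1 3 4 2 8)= (1 3 4 9 11 10 2 8)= [0, 3, 8, 4, 9, 5, 6, 7, 1, 11, 2, 10]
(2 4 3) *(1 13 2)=(1 13 2 4 3)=[0, 13, 4, 1, 3, 5, 6, 7, 8, 9, 10, 11, 12, 2]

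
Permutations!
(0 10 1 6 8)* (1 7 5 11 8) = (0 10 7 5 11 8)(1 6) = [10, 6, 2, 3, 4, 11, 1, 5, 0, 9, 7, 8]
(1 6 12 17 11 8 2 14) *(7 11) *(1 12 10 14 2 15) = (1 6 10 14 12 17 7 11 8 15) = [0, 6, 2, 3, 4, 5, 10, 11, 15, 9, 14, 8, 17, 13, 12, 1, 16, 7]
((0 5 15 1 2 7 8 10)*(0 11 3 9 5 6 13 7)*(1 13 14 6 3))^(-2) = ((0 3 9 5 15 13 7 8 10 11 1 2)(6 14))^(-2) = (0 1 10 7 15 9)(2 11 8 13 5 3)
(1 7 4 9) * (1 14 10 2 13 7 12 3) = (1 12 3)(2 13 7 4 9 14 10) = [0, 12, 13, 1, 9, 5, 6, 4, 8, 14, 2, 11, 3, 7, 10]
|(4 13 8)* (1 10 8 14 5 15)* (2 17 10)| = |(1 2 17 10 8 4 13 14 5 15)| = 10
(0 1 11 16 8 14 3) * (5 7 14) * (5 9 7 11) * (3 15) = (0 1 5 11 16 8 9 7 14 15 3) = [1, 5, 2, 0, 4, 11, 6, 14, 9, 7, 10, 16, 12, 13, 15, 3, 8]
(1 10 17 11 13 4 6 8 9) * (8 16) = [0, 10, 2, 3, 6, 5, 16, 7, 9, 1, 17, 13, 12, 4, 14, 15, 8, 11] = (1 10 17 11 13 4 6 16 8 9)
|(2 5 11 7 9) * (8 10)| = 10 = |(2 5 11 7 9)(8 10)|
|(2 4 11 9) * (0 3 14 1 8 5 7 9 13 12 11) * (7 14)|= 12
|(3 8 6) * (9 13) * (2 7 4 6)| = |(2 7 4 6 3 8)(9 13)| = 6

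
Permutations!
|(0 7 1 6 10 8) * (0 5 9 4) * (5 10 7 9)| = 6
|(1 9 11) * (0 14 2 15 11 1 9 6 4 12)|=10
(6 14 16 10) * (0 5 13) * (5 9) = (0 9 5 13)(6 14 16 10) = [9, 1, 2, 3, 4, 13, 14, 7, 8, 5, 6, 11, 12, 0, 16, 15, 10]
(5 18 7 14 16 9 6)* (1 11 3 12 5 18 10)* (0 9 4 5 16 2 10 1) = (0 9 6 18 7 14 2 10)(1 11 3 12 16 4 5) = [9, 11, 10, 12, 5, 1, 18, 14, 8, 6, 0, 3, 16, 13, 2, 15, 4, 17, 7]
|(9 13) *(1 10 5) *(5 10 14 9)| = 5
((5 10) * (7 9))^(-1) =((5 10)(7 9))^(-1) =(5 10)(7 9)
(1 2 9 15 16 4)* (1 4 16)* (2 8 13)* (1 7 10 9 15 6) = (16)(1 8 13 2 15 7 10 9 6) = [0, 8, 15, 3, 4, 5, 1, 10, 13, 6, 9, 11, 12, 2, 14, 7, 16]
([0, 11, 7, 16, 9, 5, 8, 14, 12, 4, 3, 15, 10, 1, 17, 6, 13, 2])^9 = [0, 13, 7, 10, 9, 5, 15, 14, 6, 4, 12, 1, 8, 16, 17, 11, 3, 2]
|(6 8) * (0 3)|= 2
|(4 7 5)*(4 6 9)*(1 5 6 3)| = 12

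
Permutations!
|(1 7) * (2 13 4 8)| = 4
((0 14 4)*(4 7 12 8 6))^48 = ((0 14 7 12 8 6 4))^48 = (0 4 6 8 12 7 14)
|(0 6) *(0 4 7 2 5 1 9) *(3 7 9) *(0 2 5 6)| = 4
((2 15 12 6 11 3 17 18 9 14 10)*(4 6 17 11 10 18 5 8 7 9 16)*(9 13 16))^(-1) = (2 10 6 4 16 13 7 8 5 17 12 15)(3 11)(9 18 14)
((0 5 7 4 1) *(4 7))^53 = (7)(0 5 4 1)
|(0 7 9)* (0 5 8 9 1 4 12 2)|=|(0 7 1 4 12 2)(5 8 9)|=6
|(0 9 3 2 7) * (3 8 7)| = |(0 9 8 7)(2 3)| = 4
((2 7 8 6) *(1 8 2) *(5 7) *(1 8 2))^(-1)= (1 7 5 2)(6 8)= ((1 2 5 7)(6 8))^(-1)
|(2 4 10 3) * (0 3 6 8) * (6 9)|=8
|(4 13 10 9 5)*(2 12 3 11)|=20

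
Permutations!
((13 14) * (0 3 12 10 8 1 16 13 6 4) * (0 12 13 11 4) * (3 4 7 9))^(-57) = (0 6 14 13 3 9 7 11 16 1 8 10 12 4)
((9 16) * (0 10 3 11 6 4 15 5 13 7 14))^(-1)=((0 10 3 11 6 4 15 5 13 7 14)(9 16))^(-1)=(0 14 7 13 5 15 4 6 11 3 10)(9 16)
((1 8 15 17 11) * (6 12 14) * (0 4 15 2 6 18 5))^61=((0 4 15 17 11 1 8 2 6 12 14 18 5))^61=(0 12 1 4 14 8 15 18 2 17 5 6 11)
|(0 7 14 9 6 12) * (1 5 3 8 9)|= 10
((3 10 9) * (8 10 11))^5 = ((3 11 8 10 9))^5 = (11)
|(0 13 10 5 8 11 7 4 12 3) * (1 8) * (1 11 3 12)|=10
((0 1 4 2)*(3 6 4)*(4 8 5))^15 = (0 2 4 5 8 6 3 1)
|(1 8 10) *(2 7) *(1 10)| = 2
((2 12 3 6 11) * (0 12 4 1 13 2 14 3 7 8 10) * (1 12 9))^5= (0 4)(1 7)(2 10)(3 6 11 14)(8 13)(9 12)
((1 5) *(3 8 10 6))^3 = (1 5)(3 6 10 8)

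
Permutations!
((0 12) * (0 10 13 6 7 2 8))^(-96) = ((0 12 10 13 6 7 2 8))^(-96) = (13)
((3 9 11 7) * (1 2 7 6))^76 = (1 6 11 9 3 7 2)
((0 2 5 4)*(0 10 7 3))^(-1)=((0 2 5 4 10 7 3))^(-1)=(0 3 7 10 4 5 2)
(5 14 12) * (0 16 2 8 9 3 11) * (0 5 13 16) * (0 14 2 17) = (0 14 12 13 16 17)(2 8 9 3 11 5) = [14, 1, 8, 11, 4, 2, 6, 7, 9, 3, 10, 5, 13, 16, 12, 15, 17, 0]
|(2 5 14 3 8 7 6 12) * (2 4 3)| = |(2 5 14)(3 8 7 6 12 4)| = 6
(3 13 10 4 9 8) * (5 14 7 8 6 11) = (3 13 10 4 9 6 11 5 14 7 8) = [0, 1, 2, 13, 9, 14, 11, 8, 3, 6, 4, 5, 12, 10, 7]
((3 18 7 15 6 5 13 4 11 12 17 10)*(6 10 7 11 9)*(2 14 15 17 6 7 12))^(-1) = (2 11 18 3 10 15 14)(4 13 5 6 12 17 7 9)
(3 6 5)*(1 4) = (1 4)(3 6 5) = [0, 4, 2, 6, 1, 3, 5]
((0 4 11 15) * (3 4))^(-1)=(0 15 11 4 3)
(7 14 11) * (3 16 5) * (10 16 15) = (3 15 10 16 5)(7 14 11) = [0, 1, 2, 15, 4, 3, 6, 14, 8, 9, 16, 7, 12, 13, 11, 10, 5]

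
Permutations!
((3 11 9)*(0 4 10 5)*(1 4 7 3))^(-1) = (0 5 10 4 1 9 11 3 7)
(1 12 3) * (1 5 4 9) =(1 12 3 5 4 9) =[0, 12, 2, 5, 9, 4, 6, 7, 8, 1, 10, 11, 3]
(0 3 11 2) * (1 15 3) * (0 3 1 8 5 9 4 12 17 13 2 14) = (0 8 5 9 4 12 17 13 2 3 11 14)(1 15) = [8, 15, 3, 11, 12, 9, 6, 7, 5, 4, 10, 14, 17, 2, 0, 1, 16, 13]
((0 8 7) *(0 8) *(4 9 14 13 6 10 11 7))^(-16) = (4 14 6 11 8 9 13 10 7)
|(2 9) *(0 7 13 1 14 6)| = 6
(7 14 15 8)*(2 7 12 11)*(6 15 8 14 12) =(2 7 12 11)(6 15 14 8) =[0, 1, 7, 3, 4, 5, 15, 12, 6, 9, 10, 2, 11, 13, 8, 14]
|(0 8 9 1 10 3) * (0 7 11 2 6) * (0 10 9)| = 6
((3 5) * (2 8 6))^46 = ((2 8 6)(3 5))^46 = (2 8 6)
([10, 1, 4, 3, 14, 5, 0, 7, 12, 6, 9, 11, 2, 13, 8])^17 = [10, 1, 14, 3, 8, 5, 0, 7, 2, 6, 9, 11, 4, 13, 12]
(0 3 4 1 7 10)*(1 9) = (0 3 4 9 1 7 10) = [3, 7, 2, 4, 9, 5, 6, 10, 8, 1, 0]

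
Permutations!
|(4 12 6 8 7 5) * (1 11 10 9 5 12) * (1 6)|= 10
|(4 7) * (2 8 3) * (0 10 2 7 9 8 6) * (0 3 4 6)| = 3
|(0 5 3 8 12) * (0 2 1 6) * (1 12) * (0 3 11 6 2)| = 9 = |(0 5 11 6 3 8 1 2 12)|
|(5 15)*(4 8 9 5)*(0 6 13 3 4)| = |(0 6 13 3 4 8 9 5 15)| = 9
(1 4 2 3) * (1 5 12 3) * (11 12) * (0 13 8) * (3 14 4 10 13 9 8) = (0 9 8)(1 10 13 3 5 11 12 14 4 2) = [9, 10, 1, 5, 2, 11, 6, 7, 0, 8, 13, 12, 14, 3, 4]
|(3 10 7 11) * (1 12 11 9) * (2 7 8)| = 9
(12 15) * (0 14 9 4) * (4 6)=(0 14 9 6 4)(12 15)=[14, 1, 2, 3, 0, 5, 4, 7, 8, 6, 10, 11, 15, 13, 9, 12]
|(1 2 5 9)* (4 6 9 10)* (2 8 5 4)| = 8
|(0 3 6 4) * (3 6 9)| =6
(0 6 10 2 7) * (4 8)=(0 6 10 2 7)(4 8)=[6, 1, 7, 3, 8, 5, 10, 0, 4, 9, 2]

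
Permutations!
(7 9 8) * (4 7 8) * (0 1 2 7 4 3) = (0 1 2 7 9 3) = [1, 2, 7, 0, 4, 5, 6, 9, 8, 3]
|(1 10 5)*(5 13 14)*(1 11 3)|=7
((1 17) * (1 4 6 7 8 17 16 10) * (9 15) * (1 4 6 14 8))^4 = (1 14 7 4 6 10 17 16 8)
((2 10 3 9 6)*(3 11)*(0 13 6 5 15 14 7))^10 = (0 14 5 3 10 6)(2 13 7 15 9 11)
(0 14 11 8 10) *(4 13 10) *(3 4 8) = (0 14 11 3 4 13 10) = [14, 1, 2, 4, 13, 5, 6, 7, 8, 9, 0, 3, 12, 10, 11]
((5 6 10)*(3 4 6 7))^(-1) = ((3 4 6 10 5 7))^(-1) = (3 7 5 10 6 4)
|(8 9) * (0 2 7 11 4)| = |(0 2 7 11 4)(8 9)| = 10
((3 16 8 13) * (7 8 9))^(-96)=(16)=((3 16 9 7 8 13))^(-96)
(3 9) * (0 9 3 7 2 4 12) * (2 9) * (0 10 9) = (0 2 4 12 10 9 7) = [2, 1, 4, 3, 12, 5, 6, 0, 8, 7, 9, 11, 10]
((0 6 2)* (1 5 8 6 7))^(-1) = (0 2 6 8 5 1 7) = ((0 7 1 5 8 6 2))^(-1)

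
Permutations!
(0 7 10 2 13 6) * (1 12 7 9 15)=(0 9 15 1 12 7 10 2 13 6)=[9, 12, 13, 3, 4, 5, 0, 10, 8, 15, 2, 11, 7, 6, 14, 1]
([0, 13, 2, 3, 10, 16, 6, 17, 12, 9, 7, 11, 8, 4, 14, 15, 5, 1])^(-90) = (17)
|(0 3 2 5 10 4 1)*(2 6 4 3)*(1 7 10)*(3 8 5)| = |(0 2 3 6 4 7 10 8 5 1)| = 10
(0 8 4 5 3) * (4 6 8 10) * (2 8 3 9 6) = [10, 1, 8, 0, 5, 9, 3, 7, 2, 6, 4] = (0 10 4 5 9 6 3)(2 8)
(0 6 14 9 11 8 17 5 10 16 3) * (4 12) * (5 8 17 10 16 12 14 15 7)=[6, 1, 2, 0, 14, 16, 15, 5, 10, 11, 12, 17, 4, 13, 9, 7, 3, 8]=(0 6 15 7 5 16 3)(4 14 9 11 17 8 10 12)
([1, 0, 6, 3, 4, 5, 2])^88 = [0, 1, 2, 3, 4, 5, 6]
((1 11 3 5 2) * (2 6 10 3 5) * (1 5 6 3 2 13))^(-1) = (1 13 3 5 2 10 6 11)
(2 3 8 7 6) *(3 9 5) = (2 9 5 3 8 7 6) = [0, 1, 9, 8, 4, 3, 2, 6, 7, 5]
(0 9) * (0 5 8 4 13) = (0 9 5 8 4 13) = [9, 1, 2, 3, 13, 8, 6, 7, 4, 5, 10, 11, 12, 0]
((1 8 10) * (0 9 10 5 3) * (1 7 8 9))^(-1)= (0 3 5 8 7 10 9 1)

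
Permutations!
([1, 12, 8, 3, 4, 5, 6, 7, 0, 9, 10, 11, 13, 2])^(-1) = (0 8 2 13 12 1)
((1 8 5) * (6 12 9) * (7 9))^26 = (1 5 8)(6 7)(9 12)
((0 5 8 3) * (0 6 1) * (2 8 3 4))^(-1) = ((0 5 3 6 1)(2 8 4))^(-1) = (0 1 6 3 5)(2 4 8)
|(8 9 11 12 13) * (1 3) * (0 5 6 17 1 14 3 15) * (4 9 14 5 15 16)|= |(0 15)(1 16 4 9 11 12 13 8 14 3 5 6 17)|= 26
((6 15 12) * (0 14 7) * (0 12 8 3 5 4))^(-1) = (0 4 5 3 8 15 6 12 7 14)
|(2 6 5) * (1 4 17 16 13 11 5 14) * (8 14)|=11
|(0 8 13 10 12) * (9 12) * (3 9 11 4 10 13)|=|(13)(0 8 3 9 12)(4 10 11)|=15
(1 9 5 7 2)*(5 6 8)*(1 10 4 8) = (1 9 6)(2 10 4 8 5 7) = [0, 9, 10, 3, 8, 7, 1, 2, 5, 6, 4]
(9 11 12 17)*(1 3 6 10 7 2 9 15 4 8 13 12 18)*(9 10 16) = (1 3 6 16 9 11 18)(2 10 7)(4 8 13 12 17 15) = [0, 3, 10, 6, 8, 5, 16, 2, 13, 11, 7, 18, 17, 12, 14, 4, 9, 15, 1]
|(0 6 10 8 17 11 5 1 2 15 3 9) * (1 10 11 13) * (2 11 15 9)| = |(0 6 15 3 2 9)(1 11 5 10 8 17 13)| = 42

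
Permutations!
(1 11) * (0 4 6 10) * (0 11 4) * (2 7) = (1 4 6 10 11)(2 7) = [0, 4, 7, 3, 6, 5, 10, 2, 8, 9, 11, 1]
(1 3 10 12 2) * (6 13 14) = (1 3 10 12 2)(6 13 14) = [0, 3, 1, 10, 4, 5, 13, 7, 8, 9, 12, 11, 2, 14, 6]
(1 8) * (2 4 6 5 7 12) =(1 8)(2 4 6 5 7 12) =[0, 8, 4, 3, 6, 7, 5, 12, 1, 9, 10, 11, 2]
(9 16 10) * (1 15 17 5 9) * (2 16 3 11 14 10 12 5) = (1 15 17 2 16 12 5 9 3 11 14 10) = [0, 15, 16, 11, 4, 9, 6, 7, 8, 3, 1, 14, 5, 13, 10, 17, 12, 2]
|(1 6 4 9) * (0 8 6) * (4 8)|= 4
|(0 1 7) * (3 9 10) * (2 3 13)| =|(0 1 7)(2 3 9 10 13)| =15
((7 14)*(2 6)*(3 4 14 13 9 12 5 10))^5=(2 6)(3 9 4 12 14 5 7 10 13)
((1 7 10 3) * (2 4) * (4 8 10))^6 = (1 3 10 8 2 4 7)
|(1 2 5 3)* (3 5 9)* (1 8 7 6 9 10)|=|(1 2 10)(3 8 7 6 9)|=15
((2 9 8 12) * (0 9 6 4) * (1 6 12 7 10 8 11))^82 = ((0 9 11 1 6 4)(2 12)(7 10 8))^82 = (12)(0 6 11)(1 9 4)(7 10 8)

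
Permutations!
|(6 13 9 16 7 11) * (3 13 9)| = |(3 13)(6 9 16 7 11)| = 10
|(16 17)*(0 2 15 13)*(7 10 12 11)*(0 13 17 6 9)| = |(0 2 15 17 16 6 9)(7 10 12 11)| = 28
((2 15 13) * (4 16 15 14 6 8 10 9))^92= (2 6 10 4 15)(8 9 16 13 14)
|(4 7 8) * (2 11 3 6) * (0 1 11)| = |(0 1 11 3 6 2)(4 7 8)| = 6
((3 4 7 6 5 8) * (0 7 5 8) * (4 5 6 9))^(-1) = ((0 7 9 4 6 8 3 5))^(-1) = (0 5 3 8 6 4 9 7)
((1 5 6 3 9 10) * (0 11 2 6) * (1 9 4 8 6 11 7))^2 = ((0 7 1 5)(2 11)(3 4 8 6)(9 10))^2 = (11)(0 1)(3 8)(4 6)(5 7)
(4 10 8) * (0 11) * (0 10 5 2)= (0 11 10 8 4 5 2)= [11, 1, 0, 3, 5, 2, 6, 7, 4, 9, 8, 10]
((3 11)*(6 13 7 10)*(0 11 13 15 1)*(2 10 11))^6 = (15)(3 7)(11 13)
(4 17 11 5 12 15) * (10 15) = (4 17 11 5 12 10 15) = [0, 1, 2, 3, 17, 12, 6, 7, 8, 9, 15, 5, 10, 13, 14, 4, 16, 11]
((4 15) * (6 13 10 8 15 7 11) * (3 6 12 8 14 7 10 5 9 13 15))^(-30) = ((3 6 15 4 10 14 7 11 12 8)(5 9 13))^(-30) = (15)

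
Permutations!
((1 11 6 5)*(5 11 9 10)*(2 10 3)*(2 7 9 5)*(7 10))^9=(1 5)(2 10 3 9 7)(6 11)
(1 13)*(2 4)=[0, 13, 4, 3, 2, 5, 6, 7, 8, 9, 10, 11, 12, 1]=(1 13)(2 4)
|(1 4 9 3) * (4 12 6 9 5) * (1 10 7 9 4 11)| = 12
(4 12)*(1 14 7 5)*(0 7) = [7, 14, 2, 3, 12, 1, 6, 5, 8, 9, 10, 11, 4, 13, 0] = (0 7 5 1 14)(4 12)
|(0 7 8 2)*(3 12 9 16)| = |(0 7 8 2)(3 12 9 16)| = 4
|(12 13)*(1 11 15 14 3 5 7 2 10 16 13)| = 12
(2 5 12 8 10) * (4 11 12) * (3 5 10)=[0, 1, 10, 5, 11, 4, 6, 7, 3, 9, 2, 12, 8]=(2 10)(3 5 4 11 12 8)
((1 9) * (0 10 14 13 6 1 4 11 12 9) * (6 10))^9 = (14)(4 11 12 9)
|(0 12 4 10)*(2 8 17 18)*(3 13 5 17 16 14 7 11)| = |(0 12 4 10)(2 8 16 14 7 11 3 13 5 17 18)| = 44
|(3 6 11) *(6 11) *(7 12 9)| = |(3 11)(7 12 9)| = 6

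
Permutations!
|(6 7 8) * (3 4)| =|(3 4)(6 7 8)| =6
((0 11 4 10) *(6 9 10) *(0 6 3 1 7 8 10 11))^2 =((1 7 8 10 6 9 11 4 3))^2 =(1 8 6 11 3 7 10 9 4)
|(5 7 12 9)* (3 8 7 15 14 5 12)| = |(3 8 7)(5 15 14)(9 12)| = 6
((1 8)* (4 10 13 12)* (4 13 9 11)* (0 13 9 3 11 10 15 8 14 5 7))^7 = ((0 13 12 9 10 3 11 4 15 8 1 14 5 7))^7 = (0 4)(1 9)(3 5)(7 11)(8 12)(10 14)(13 15)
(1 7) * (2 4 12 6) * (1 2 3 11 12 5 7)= [0, 1, 4, 11, 5, 7, 3, 2, 8, 9, 10, 12, 6]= (2 4 5 7)(3 11 12 6)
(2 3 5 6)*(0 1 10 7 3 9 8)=[1, 10, 9, 5, 4, 6, 2, 3, 0, 8, 7]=(0 1 10 7 3 5 6 2 9 8)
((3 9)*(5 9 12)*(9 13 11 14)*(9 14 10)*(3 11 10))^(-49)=(14)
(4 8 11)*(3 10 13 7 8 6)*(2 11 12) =[0, 1, 11, 10, 6, 5, 3, 8, 12, 9, 13, 4, 2, 7] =(2 11 4 6 3 10 13 7 8 12)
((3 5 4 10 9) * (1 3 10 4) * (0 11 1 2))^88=(0 5 1)(2 3 11)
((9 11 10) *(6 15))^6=((6 15)(9 11 10))^6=(15)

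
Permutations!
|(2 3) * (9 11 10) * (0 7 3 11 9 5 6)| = |(0 7 3 2 11 10 5 6)| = 8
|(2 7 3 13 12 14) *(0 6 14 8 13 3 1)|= |(0 6 14 2 7 1)(8 13 12)|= 6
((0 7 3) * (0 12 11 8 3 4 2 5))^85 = (3 12 11 8)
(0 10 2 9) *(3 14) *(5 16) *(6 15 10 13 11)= (0 13 11 6 15 10 2 9)(3 14)(5 16)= [13, 1, 9, 14, 4, 16, 15, 7, 8, 0, 2, 6, 12, 11, 3, 10, 5]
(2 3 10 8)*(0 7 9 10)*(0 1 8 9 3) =(0 7 3 1 8 2)(9 10) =[7, 8, 0, 1, 4, 5, 6, 3, 2, 10, 9]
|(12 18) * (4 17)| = 2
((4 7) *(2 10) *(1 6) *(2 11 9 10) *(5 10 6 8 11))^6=((1 8 11 9 6)(4 7)(5 10))^6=(1 8 11 9 6)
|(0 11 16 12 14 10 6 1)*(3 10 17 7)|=|(0 11 16 12 14 17 7 3 10 6 1)|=11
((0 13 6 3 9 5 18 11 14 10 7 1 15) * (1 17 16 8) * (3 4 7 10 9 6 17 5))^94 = ((0 13 17 16 8 1 15)(3 6 4 7 5 18 11 14 9))^94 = (0 16 15 17 1 13 8)(3 5 9 7 14 4 11 6 18)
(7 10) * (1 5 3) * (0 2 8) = (0 2 8)(1 5 3)(7 10) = [2, 5, 8, 1, 4, 3, 6, 10, 0, 9, 7]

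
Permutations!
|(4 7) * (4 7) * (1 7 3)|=3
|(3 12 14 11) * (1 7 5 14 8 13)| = 9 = |(1 7 5 14 11 3 12 8 13)|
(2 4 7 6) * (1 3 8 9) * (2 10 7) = [0, 3, 4, 8, 2, 5, 10, 6, 9, 1, 7] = (1 3 8 9)(2 4)(6 10 7)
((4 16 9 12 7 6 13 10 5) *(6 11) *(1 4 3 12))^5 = (1 4 16 9)(3 13 7 5 6 12 10 11)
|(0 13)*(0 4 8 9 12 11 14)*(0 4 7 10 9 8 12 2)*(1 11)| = |(0 13 7 10 9 2)(1 11 14 4 12)| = 30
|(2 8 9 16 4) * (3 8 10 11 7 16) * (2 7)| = |(2 10 11)(3 8 9)(4 7 16)| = 3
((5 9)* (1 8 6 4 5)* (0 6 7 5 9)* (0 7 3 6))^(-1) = ((1 8 3 6 4 9)(5 7))^(-1) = (1 9 4 6 3 8)(5 7)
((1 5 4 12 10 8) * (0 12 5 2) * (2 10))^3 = (12)(4 5)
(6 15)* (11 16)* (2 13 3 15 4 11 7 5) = [0, 1, 13, 15, 11, 2, 4, 5, 8, 9, 10, 16, 12, 3, 14, 6, 7] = (2 13 3 15 6 4 11 16 7 5)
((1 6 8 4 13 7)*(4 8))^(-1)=((1 6 4 13 7))^(-1)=(1 7 13 4 6)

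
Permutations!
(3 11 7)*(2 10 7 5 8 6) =(2 10 7 3 11 5 8 6) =[0, 1, 10, 11, 4, 8, 2, 3, 6, 9, 7, 5]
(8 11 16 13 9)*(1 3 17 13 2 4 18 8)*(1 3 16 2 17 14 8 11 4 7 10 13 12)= (1 16 17 12)(2 7 10 13 9 3 14 8 4 18 11)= [0, 16, 7, 14, 18, 5, 6, 10, 4, 3, 13, 2, 1, 9, 8, 15, 17, 12, 11]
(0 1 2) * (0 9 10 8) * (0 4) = (0 1 2 9 10 8 4) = [1, 2, 9, 3, 0, 5, 6, 7, 4, 10, 8]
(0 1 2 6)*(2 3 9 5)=(0 1 3 9 5 2 6)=[1, 3, 6, 9, 4, 2, 0, 7, 8, 5]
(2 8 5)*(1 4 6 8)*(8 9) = (1 4 6 9 8 5 2) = [0, 4, 1, 3, 6, 2, 9, 7, 5, 8]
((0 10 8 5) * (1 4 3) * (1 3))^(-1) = ((0 10 8 5)(1 4))^(-1) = (0 5 8 10)(1 4)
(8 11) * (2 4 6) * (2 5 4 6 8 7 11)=[0, 1, 6, 3, 8, 4, 5, 11, 2, 9, 10, 7]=(2 6 5 4 8)(7 11)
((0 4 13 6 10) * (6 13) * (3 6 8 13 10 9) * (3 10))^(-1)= (0 10 9 6 3 13 8 4)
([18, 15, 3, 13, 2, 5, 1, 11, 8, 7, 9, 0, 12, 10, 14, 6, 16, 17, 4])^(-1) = (0 11 7 9 10 13 3 2 4 18)(1 6 15)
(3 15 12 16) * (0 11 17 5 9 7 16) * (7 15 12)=(0 11 17 5 9 15 7 16 3 12)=[11, 1, 2, 12, 4, 9, 6, 16, 8, 15, 10, 17, 0, 13, 14, 7, 3, 5]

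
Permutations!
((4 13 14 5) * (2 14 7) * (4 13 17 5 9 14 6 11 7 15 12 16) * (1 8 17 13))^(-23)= (1 8 17 5)(2 6 11 7)(4 15 16 13 12)(9 14)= ((1 8 17 5)(2 6 11 7)(4 13 15 12 16)(9 14))^(-23)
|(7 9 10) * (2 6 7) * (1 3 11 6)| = |(1 3 11 6 7 9 10 2)| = 8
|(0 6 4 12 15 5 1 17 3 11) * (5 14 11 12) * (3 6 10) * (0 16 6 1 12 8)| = |(0 10 3 8)(1 17)(4 5 12 15 14 11 16 6)| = 8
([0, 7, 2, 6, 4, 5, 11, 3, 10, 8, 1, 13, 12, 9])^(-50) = (1 11 10 6 8 3 9 7 13)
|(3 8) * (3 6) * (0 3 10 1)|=|(0 3 8 6 10 1)|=6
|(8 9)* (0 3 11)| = 6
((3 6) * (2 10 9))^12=((2 10 9)(3 6))^12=(10)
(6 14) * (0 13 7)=(0 13 7)(6 14)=[13, 1, 2, 3, 4, 5, 14, 0, 8, 9, 10, 11, 12, 7, 6]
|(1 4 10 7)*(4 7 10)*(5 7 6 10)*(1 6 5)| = |(1 5 7 6 10)| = 5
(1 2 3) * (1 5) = (1 2 3 5) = [0, 2, 3, 5, 4, 1]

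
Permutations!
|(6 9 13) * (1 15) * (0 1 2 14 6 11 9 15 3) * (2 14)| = |(0 1 3)(6 15 14)(9 13 11)| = 3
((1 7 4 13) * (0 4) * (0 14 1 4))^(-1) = ((1 7 14)(4 13))^(-1) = (1 14 7)(4 13)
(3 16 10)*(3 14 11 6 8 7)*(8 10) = (3 16 8 7)(6 10 14 11) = [0, 1, 2, 16, 4, 5, 10, 3, 7, 9, 14, 6, 12, 13, 11, 15, 8]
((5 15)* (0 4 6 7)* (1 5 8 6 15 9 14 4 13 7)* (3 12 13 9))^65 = (15)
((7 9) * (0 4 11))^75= ((0 4 11)(7 9))^75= (11)(7 9)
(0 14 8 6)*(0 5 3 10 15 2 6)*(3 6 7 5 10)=[14, 1, 7, 3, 4, 6, 10, 5, 0, 9, 15, 11, 12, 13, 8, 2]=(0 14 8)(2 7 5 6 10 15)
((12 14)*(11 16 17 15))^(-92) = ((11 16 17 15)(12 14))^(-92) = (17)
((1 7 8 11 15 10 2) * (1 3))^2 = ((1 7 8 11 15 10 2 3))^2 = (1 8 15 2)(3 7 11 10)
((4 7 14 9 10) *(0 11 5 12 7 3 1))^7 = (0 10 12 1 9 5 3 14 11 4 7)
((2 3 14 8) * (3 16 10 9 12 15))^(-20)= (2 14 15 9 16 8 3 12 10)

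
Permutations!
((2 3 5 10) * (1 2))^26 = (1 2 3 5 10)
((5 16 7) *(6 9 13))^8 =((5 16 7)(6 9 13))^8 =(5 7 16)(6 13 9)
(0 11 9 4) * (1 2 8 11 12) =(0 12 1 2 8 11 9 4) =[12, 2, 8, 3, 0, 5, 6, 7, 11, 4, 10, 9, 1]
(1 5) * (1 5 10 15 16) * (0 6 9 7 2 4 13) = (0 6 9 7 2 4 13)(1 10 15 16) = [6, 10, 4, 3, 13, 5, 9, 2, 8, 7, 15, 11, 12, 0, 14, 16, 1]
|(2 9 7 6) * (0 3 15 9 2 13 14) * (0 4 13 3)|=|(3 15 9 7 6)(4 13 14)|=15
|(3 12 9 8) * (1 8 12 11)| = 4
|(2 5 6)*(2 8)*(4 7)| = 4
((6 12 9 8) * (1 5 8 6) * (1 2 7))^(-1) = (1 7 2 8 5)(6 9 12)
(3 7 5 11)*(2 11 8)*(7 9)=(2 11 3 9 7 5 8)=[0, 1, 11, 9, 4, 8, 6, 5, 2, 7, 10, 3]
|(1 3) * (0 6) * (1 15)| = |(0 6)(1 3 15)| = 6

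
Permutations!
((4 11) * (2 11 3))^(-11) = ((2 11 4 3))^(-11) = (2 11 4 3)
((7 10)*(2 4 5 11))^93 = ((2 4 5 11)(7 10))^93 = (2 4 5 11)(7 10)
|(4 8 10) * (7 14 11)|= |(4 8 10)(7 14 11)|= 3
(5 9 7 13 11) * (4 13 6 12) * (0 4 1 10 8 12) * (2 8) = (0 4 13 11 5 9 7 6)(1 10 2 8 12) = [4, 10, 8, 3, 13, 9, 0, 6, 12, 7, 2, 5, 1, 11]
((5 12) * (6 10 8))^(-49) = (5 12)(6 8 10)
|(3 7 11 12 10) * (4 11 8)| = 7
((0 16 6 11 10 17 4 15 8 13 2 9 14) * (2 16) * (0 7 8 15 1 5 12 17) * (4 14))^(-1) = (0 10 11 6 16 13 8 7 14 17 12 5 1 4 9 2)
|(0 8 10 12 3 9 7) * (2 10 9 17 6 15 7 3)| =|(0 8 9 3 17 6 15 7)(2 10 12)| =24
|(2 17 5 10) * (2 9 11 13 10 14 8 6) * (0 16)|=|(0 16)(2 17 5 14 8 6)(9 11 13 10)|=12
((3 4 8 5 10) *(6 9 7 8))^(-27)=(3 8 6 10 7 4 5 9)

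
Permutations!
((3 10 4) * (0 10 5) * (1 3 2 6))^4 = (0 6)(1 10)(2 5)(3 4)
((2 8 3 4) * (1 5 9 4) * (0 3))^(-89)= ((0 3 1 5 9 4 2 8))^(-89)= (0 8 2 4 9 5 1 3)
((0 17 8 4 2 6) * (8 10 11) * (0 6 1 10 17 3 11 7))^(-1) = ((17)(0 3 11 8 4 2 1 10 7))^(-1) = (17)(0 7 10 1 2 4 8 11 3)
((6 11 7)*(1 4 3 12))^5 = ((1 4 3 12)(6 11 7))^5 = (1 4 3 12)(6 7 11)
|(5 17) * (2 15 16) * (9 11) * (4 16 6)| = 10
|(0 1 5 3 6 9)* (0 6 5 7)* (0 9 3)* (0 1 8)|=6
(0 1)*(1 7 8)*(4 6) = (0 7 8 1)(4 6) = [7, 0, 2, 3, 6, 5, 4, 8, 1]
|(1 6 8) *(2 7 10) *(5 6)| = 12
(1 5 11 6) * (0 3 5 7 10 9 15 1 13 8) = (0 3 5 11 6 13 8)(1 7 10 9 15) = [3, 7, 2, 5, 4, 11, 13, 10, 0, 15, 9, 6, 12, 8, 14, 1]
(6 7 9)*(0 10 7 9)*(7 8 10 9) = (0 9 6 7)(8 10) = [9, 1, 2, 3, 4, 5, 7, 0, 10, 6, 8]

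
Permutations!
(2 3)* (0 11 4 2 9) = (0 11 4 2 3 9) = [11, 1, 3, 9, 2, 5, 6, 7, 8, 0, 10, 4]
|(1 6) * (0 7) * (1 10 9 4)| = 10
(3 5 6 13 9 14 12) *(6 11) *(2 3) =[0, 1, 3, 5, 4, 11, 13, 7, 8, 14, 10, 6, 2, 9, 12] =(2 3 5 11 6 13 9 14 12)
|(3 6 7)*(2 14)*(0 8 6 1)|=6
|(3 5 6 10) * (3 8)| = 5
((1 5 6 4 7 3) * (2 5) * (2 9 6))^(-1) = ((1 9 6 4 7 3)(2 5))^(-1) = (1 3 7 4 6 9)(2 5)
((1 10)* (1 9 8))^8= ((1 10 9 8))^8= (10)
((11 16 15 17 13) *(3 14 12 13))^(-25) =((3 14 12 13 11 16 15 17))^(-25) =(3 17 15 16 11 13 12 14)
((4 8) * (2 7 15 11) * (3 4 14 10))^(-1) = ((2 7 15 11)(3 4 8 14 10))^(-1) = (2 11 15 7)(3 10 14 8 4)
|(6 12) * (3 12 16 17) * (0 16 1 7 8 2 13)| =|(0 16 17 3 12 6 1 7 8 2 13)| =11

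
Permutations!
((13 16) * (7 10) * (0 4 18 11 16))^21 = ((0 4 18 11 16 13)(7 10))^21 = (0 11)(4 16)(7 10)(13 18)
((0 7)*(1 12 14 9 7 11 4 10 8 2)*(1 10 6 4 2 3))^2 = ((0 11 2 10 8 3 1 12 14 9 7)(4 6))^2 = (0 2 8 1 14 7 11 10 3 12 9)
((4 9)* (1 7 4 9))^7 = ((9)(1 7 4))^7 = (9)(1 7 4)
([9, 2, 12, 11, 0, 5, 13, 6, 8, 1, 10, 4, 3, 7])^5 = [3, 4, 0, 1, 12, 5, 7, 13, 8, 11, 10, 2, 9, 6]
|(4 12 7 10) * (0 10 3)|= |(0 10 4 12 7 3)|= 6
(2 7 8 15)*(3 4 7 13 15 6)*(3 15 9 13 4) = (2 4 7 8 6 15)(9 13) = [0, 1, 4, 3, 7, 5, 15, 8, 6, 13, 10, 11, 12, 9, 14, 2]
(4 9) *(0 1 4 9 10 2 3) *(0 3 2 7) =(0 1 4 10 7) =[1, 4, 2, 3, 10, 5, 6, 0, 8, 9, 7]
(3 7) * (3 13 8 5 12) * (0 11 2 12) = (0 11 2 12 3 7 13 8 5) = [11, 1, 12, 7, 4, 0, 6, 13, 5, 9, 10, 2, 3, 8]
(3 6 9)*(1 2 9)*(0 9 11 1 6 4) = (0 9 3 4)(1 2 11) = [9, 2, 11, 4, 0, 5, 6, 7, 8, 3, 10, 1]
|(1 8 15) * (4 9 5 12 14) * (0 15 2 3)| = |(0 15 1 8 2 3)(4 9 5 12 14)| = 30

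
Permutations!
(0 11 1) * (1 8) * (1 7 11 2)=(0 2 1)(7 11 8)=[2, 0, 1, 3, 4, 5, 6, 11, 7, 9, 10, 8]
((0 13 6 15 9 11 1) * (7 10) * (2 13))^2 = ((0 2 13 6 15 9 11 1)(7 10))^2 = (0 13 15 11)(1 2 6 9)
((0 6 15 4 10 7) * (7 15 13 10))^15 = (0 6 13 10 15 4 7)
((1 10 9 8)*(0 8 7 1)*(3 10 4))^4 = ((0 8)(1 4 3 10 9 7))^4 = (1 9 3)(4 7 10)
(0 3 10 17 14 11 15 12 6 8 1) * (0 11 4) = (0 3 10 17 14 4)(1 11 15 12 6 8) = [3, 11, 2, 10, 0, 5, 8, 7, 1, 9, 17, 15, 6, 13, 4, 12, 16, 14]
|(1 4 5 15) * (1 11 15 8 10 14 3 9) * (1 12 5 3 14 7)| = 18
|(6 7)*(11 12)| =2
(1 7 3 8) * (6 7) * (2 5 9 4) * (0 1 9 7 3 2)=[1, 6, 5, 8, 0, 7, 3, 2, 9, 4]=(0 1 6 3 8 9 4)(2 5 7)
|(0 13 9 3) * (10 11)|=|(0 13 9 3)(10 11)|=4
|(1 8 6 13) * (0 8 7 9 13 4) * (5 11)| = 4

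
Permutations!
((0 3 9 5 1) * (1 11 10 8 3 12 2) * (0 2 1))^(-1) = ((0 12 1 2)(3 9 5 11 10 8))^(-1) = (0 2 1 12)(3 8 10 11 5 9)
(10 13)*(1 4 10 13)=[0, 4, 2, 3, 10, 5, 6, 7, 8, 9, 1, 11, 12, 13]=(13)(1 4 10)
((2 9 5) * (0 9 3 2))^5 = (0 5 9)(2 3)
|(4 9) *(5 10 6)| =|(4 9)(5 10 6)| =6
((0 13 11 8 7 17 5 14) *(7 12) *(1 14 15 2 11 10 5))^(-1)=(0 14 1 17 7 12 8 11 2 15 5 10 13)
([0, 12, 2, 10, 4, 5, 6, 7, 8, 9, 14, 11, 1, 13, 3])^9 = (14)(1 12)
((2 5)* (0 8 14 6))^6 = ((0 8 14 6)(2 5))^6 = (0 14)(6 8)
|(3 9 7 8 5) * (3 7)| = |(3 9)(5 7 8)| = 6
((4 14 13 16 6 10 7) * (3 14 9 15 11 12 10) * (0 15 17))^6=(0 4 12)(3 14 13 16 6)(7 11 17)(9 10 15)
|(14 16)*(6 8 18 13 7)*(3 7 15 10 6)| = |(3 7)(6 8 18 13 15 10)(14 16)| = 6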